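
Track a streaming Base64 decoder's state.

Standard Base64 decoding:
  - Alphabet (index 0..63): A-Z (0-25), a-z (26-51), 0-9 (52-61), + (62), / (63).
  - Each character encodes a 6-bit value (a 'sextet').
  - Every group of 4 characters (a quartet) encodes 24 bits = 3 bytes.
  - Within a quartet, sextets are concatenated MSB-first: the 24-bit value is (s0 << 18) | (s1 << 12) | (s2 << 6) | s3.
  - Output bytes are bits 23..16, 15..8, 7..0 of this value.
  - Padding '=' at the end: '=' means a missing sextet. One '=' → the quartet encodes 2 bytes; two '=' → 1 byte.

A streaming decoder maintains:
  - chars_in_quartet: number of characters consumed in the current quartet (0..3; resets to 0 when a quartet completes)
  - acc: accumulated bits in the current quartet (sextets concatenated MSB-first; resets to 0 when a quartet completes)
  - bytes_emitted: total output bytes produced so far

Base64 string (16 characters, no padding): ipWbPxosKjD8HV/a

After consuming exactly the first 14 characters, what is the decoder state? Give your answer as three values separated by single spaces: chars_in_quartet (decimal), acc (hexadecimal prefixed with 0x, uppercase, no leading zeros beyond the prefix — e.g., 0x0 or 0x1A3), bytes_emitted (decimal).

Answer: 2 0x1D5 9

Derivation:
After char 0 ('i'=34): chars_in_quartet=1 acc=0x22 bytes_emitted=0
After char 1 ('p'=41): chars_in_quartet=2 acc=0x8A9 bytes_emitted=0
After char 2 ('W'=22): chars_in_quartet=3 acc=0x22A56 bytes_emitted=0
After char 3 ('b'=27): chars_in_quartet=4 acc=0x8A959B -> emit 8A 95 9B, reset; bytes_emitted=3
After char 4 ('P'=15): chars_in_quartet=1 acc=0xF bytes_emitted=3
After char 5 ('x'=49): chars_in_quartet=2 acc=0x3F1 bytes_emitted=3
After char 6 ('o'=40): chars_in_quartet=3 acc=0xFC68 bytes_emitted=3
After char 7 ('s'=44): chars_in_quartet=4 acc=0x3F1A2C -> emit 3F 1A 2C, reset; bytes_emitted=6
After char 8 ('K'=10): chars_in_quartet=1 acc=0xA bytes_emitted=6
After char 9 ('j'=35): chars_in_quartet=2 acc=0x2A3 bytes_emitted=6
After char 10 ('D'=3): chars_in_quartet=3 acc=0xA8C3 bytes_emitted=6
After char 11 ('8'=60): chars_in_quartet=4 acc=0x2A30FC -> emit 2A 30 FC, reset; bytes_emitted=9
After char 12 ('H'=7): chars_in_quartet=1 acc=0x7 bytes_emitted=9
After char 13 ('V'=21): chars_in_quartet=2 acc=0x1D5 bytes_emitted=9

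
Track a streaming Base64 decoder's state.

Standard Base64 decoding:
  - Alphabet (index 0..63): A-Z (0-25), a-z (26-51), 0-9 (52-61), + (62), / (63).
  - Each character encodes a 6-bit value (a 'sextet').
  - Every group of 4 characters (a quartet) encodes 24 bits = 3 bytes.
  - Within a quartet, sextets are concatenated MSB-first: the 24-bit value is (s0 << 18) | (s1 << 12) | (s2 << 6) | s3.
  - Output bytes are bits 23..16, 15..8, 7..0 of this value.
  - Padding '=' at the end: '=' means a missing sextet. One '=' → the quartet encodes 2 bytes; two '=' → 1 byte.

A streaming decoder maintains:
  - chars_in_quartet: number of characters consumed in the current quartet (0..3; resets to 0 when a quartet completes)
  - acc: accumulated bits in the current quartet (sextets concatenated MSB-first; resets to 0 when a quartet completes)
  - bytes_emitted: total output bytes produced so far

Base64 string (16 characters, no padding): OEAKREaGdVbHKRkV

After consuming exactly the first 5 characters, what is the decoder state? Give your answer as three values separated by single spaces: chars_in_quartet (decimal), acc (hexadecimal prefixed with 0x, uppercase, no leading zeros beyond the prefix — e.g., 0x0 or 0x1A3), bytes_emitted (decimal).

Answer: 1 0x11 3

Derivation:
After char 0 ('O'=14): chars_in_quartet=1 acc=0xE bytes_emitted=0
After char 1 ('E'=4): chars_in_quartet=2 acc=0x384 bytes_emitted=0
After char 2 ('A'=0): chars_in_quartet=3 acc=0xE100 bytes_emitted=0
After char 3 ('K'=10): chars_in_quartet=4 acc=0x38400A -> emit 38 40 0A, reset; bytes_emitted=3
After char 4 ('R'=17): chars_in_quartet=1 acc=0x11 bytes_emitted=3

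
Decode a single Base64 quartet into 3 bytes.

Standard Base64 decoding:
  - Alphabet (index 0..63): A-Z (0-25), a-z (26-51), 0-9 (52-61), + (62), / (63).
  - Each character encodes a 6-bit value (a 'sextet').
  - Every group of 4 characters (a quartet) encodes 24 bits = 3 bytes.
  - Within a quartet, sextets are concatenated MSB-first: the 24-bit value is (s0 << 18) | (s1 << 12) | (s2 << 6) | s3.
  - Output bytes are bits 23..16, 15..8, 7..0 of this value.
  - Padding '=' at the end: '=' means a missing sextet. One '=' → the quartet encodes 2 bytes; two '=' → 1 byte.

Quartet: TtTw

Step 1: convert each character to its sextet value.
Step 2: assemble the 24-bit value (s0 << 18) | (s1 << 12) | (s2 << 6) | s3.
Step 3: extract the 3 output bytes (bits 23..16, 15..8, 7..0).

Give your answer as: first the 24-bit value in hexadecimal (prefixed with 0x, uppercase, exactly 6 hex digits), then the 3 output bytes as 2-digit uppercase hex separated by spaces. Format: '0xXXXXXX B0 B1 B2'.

Answer: 0x4ED4F0 4E D4 F0

Derivation:
Sextets: T=19, t=45, T=19, w=48
24-bit: (19<<18) | (45<<12) | (19<<6) | 48
      = 0x4C0000 | 0x02D000 | 0x0004C0 | 0x000030
      = 0x4ED4F0
Bytes: (v>>16)&0xFF=4E, (v>>8)&0xFF=D4, v&0xFF=F0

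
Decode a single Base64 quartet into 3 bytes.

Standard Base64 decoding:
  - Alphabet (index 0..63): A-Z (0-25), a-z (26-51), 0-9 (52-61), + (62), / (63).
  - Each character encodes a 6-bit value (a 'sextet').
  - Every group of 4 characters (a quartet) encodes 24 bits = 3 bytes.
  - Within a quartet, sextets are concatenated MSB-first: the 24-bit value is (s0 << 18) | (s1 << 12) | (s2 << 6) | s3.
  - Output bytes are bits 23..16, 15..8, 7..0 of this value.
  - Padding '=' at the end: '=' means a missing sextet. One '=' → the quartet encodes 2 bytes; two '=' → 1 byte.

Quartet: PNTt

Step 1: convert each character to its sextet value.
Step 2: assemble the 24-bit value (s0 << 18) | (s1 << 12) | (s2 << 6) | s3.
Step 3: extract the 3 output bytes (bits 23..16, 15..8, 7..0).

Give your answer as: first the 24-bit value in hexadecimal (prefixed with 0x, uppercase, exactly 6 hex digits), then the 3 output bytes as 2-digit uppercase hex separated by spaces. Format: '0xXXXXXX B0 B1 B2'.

Answer: 0x3CD4ED 3C D4 ED

Derivation:
Sextets: P=15, N=13, T=19, t=45
24-bit: (15<<18) | (13<<12) | (19<<6) | 45
      = 0x3C0000 | 0x00D000 | 0x0004C0 | 0x00002D
      = 0x3CD4ED
Bytes: (v>>16)&0xFF=3C, (v>>8)&0xFF=D4, v&0xFF=ED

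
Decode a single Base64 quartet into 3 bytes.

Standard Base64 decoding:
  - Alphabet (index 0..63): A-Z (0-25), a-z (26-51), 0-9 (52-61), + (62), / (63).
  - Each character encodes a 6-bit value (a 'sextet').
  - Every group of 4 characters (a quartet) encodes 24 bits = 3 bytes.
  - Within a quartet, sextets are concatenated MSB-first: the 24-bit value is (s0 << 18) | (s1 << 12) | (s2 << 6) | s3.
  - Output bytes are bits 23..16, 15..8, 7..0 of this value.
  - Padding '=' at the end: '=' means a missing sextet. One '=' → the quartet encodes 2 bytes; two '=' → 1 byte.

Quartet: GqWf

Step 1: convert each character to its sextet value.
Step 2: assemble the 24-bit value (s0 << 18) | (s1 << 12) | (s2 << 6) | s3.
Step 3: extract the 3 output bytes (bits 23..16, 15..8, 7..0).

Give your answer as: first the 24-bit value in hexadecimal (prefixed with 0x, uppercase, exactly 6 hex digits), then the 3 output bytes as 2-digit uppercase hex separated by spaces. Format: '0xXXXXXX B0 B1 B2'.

Answer: 0x1AA59F 1A A5 9F

Derivation:
Sextets: G=6, q=42, W=22, f=31
24-bit: (6<<18) | (42<<12) | (22<<6) | 31
      = 0x180000 | 0x02A000 | 0x000580 | 0x00001F
      = 0x1AA59F
Bytes: (v>>16)&0xFF=1A, (v>>8)&0xFF=A5, v&0xFF=9F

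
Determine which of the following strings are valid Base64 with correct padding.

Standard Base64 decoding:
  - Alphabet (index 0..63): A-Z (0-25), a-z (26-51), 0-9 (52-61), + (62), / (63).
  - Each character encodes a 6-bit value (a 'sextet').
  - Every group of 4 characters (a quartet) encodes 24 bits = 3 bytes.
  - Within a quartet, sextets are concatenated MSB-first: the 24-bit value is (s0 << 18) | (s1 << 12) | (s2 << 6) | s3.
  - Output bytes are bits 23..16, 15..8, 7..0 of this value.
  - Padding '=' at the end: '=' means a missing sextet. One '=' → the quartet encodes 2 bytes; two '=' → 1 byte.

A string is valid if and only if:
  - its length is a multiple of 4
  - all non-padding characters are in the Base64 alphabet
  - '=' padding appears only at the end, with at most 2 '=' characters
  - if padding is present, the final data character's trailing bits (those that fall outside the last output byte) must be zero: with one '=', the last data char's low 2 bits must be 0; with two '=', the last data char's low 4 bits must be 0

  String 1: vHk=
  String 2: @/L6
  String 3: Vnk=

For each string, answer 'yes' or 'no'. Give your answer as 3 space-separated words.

Answer: yes no yes

Derivation:
String 1: 'vHk=' → valid
String 2: '@/L6' → invalid (bad char(s): ['@'])
String 3: 'Vnk=' → valid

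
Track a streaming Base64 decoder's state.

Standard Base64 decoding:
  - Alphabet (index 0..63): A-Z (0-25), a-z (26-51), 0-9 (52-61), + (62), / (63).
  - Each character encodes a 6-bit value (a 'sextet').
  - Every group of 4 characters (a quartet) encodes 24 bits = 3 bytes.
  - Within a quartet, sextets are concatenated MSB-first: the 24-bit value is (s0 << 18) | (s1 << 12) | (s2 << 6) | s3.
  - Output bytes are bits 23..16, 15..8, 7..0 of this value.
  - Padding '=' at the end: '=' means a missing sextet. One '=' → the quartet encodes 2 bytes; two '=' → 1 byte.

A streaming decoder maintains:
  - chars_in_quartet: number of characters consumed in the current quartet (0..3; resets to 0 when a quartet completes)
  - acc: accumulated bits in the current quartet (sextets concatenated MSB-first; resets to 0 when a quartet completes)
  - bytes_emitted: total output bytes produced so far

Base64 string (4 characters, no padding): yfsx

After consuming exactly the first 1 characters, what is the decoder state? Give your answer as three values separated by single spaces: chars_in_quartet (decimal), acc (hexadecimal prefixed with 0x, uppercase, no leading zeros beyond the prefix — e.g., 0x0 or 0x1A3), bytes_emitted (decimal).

Answer: 1 0x32 0

Derivation:
After char 0 ('y'=50): chars_in_quartet=1 acc=0x32 bytes_emitted=0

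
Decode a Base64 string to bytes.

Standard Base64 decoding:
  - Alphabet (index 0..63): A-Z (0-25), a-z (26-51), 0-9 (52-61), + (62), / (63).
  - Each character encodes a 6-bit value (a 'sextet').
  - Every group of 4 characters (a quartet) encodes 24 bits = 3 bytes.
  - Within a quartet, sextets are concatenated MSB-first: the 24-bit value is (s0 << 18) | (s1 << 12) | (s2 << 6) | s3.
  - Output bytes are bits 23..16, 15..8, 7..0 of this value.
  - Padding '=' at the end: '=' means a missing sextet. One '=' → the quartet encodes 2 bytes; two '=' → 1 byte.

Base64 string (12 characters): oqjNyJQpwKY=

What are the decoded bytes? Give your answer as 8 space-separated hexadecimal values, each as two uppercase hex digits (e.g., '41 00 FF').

After char 0 ('o'=40): chars_in_quartet=1 acc=0x28 bytes_emitted=0
After char 1 ('q'=42): chars_in_quartet=2 acc=0xA2A bytes_emitted=0
After char 2 ('j'=35): chars_in_quartet=3 acc=0x28AA3 bytes_emitted=0
After char 3 ('N'=13): chars_in_quartet=4 acc=0xA2A8CD -> emit A2 A8 CD, reset; bytes_emitted=3
After char 4 ('y'=50): chars_in_quartet=1 acc=0x32 bytes_emitted=3
After char 5 ('J'=9): chars_in_quartet=2 acc=0xC89 bytes_emitted=3
After char 6 ('Q'=16): chars_in_quartet=3 acc=0x32250 bytes_emitted=3
After char 7 ('p'=41): chars_in_quartet=4 acc=0xC89429 -> emit C8 94 29, reset; bytes_emitted=6
After char 8 ('w'=48): chars_in_quartet=1 acc=0x30 bytes_emitted=6
After char 9 ('K'=10): chars_in_quartet=2 acc=0xC0A bytes_emitted=6
After char 10 ('Y'=24): chars_in_quartet=3 acc=0x30298 bytes_emitted=6
Padding '=': partial quartet acc=0x30298 -> emit C0 A6; bytes_emitted=8

Answer: A2 A8 CD C8 94 29 C0 A6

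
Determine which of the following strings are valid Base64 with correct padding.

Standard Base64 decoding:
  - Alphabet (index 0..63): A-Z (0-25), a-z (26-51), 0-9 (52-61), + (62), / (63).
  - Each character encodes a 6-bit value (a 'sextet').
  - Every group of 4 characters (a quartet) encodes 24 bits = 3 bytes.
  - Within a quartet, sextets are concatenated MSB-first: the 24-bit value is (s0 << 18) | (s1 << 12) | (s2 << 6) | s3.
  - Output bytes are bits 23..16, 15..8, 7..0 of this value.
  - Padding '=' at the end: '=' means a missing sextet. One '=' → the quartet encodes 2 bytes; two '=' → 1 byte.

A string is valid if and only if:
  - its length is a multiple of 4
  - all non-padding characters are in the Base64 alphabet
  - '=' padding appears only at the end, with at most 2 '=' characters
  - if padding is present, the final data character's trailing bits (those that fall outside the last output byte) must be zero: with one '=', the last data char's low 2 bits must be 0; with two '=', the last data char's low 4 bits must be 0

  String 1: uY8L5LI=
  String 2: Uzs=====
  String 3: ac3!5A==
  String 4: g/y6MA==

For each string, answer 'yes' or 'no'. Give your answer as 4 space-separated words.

String 1: 'uY8L5LI=' → valid
String 2: 'Uzs=====' → invalid (5 pad chars (max 2))
String 3: 'ac3!5A==' → invalid (bad char(s): ['!'])
String 4: 'g/y6MA==' → valid

Answer: yes no no yes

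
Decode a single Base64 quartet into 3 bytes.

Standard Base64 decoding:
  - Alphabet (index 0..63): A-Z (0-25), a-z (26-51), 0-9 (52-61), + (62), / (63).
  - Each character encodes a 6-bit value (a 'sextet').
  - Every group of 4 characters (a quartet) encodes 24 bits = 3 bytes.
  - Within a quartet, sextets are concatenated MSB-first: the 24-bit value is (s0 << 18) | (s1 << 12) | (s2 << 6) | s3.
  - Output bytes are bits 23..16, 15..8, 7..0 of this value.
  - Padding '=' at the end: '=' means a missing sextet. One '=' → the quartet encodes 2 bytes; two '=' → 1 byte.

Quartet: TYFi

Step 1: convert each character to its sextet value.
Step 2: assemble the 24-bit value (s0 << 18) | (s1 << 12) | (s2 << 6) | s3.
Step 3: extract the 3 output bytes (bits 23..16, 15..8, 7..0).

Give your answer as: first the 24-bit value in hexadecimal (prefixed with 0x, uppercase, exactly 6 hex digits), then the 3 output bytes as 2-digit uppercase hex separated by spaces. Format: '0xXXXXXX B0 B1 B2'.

Sextets: T=19, Y=24, F=5, i=34
24-bit: (19<<18) | (24<<12) | (5<<6) | 34
      = 0x4C0000 | 0x018000 | 0x000140 | 0x000022
      = 0x4D8162
Bytes: (v>>16)&0xFF=4D, (v>>8)&0xFF=81, v&0xFF=62

Answer: 0x4D8162 4D 81 62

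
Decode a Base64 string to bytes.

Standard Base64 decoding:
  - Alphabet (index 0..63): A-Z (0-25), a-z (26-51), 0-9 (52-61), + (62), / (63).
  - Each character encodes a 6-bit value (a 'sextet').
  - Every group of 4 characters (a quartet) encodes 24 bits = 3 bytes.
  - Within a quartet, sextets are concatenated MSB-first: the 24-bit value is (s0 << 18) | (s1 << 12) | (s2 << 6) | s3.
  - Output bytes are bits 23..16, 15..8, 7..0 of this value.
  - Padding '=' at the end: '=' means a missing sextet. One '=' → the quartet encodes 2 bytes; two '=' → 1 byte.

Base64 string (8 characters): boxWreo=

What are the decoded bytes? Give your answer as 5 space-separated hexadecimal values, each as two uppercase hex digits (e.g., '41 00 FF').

Answer: 6E 8C 56 AD EA

Derivation:
After char 0 ('b'=27): chars_in_quartet=1 acc=0x1B bytes_emitted=0
After char 1 ('o'=40): chars_in_quartet=2 acc=0x6E8 bytes_emitted=0
After char 2 ('x'=49): chars_in_quartet=3 acc=0x1BA31 bytes_emitted=0
After char 3 ('W'=22): chars_in_quartet=4 acc=0x6E8C56 -> emit 6E 8C 56, reset; bytes_emitted=3
After char 4 ('r'=43): chars_in_quartet=1 acc=0x2B bytes_emitted=3
After char 5 ('e'=30): chars_in_quartet=2 acc=0xADE bytes_emitted=3
After char 6 ('o'=40): chars_in_quartet=3 acc=0x2B7A8 bytes_emitted=3
Padding '=': partial quartet acc=0x2B7A8 -> emit AD EA; bytes_emitted=5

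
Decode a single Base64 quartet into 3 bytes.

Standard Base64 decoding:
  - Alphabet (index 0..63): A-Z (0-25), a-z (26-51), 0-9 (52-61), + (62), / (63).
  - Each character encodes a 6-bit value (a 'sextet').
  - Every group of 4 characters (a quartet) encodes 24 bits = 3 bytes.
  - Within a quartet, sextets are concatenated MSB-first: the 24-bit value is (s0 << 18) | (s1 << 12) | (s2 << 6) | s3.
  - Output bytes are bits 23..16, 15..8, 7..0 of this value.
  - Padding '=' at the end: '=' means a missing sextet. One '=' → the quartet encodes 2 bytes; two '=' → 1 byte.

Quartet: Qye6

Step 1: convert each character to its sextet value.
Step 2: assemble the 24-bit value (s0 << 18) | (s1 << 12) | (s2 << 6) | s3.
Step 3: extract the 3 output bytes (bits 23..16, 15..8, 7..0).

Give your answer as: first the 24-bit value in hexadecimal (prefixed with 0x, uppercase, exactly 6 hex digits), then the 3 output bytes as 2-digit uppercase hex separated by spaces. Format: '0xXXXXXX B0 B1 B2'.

Answer: 0x4327BA 43 27 BA

Derivation:
Sextets: Q=16, y=50, e=30, 6=58
24-bit: (16<<18) | (50<<12) | (30<<6) | 58
      = 0x400000 | 0x032000 | 0x000780 | 0x00003A
      = 0x4327BA
Bytes: (v>>16)&0xFF=43, (v>>8)&0xFF=27, v&0xFF=BA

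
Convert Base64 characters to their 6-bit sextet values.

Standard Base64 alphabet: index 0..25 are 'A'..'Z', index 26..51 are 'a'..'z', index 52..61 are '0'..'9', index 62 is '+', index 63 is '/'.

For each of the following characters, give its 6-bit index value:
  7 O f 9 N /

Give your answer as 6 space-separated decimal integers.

'7': 0..9 range, 52 + ord('7') − ord('0') = 59
'O': A..Z range, ord('O') − ord('A') = 14
'f': a..z range, 26 + ord('f') − ord('a') = 31
'9': 0..9 range, 52 + ord('9') − ord('0') = 61
'N': A..Z range, ord('N') − ord('A') = 13
'/': index 63

Answer: 59 14 31 61 13 63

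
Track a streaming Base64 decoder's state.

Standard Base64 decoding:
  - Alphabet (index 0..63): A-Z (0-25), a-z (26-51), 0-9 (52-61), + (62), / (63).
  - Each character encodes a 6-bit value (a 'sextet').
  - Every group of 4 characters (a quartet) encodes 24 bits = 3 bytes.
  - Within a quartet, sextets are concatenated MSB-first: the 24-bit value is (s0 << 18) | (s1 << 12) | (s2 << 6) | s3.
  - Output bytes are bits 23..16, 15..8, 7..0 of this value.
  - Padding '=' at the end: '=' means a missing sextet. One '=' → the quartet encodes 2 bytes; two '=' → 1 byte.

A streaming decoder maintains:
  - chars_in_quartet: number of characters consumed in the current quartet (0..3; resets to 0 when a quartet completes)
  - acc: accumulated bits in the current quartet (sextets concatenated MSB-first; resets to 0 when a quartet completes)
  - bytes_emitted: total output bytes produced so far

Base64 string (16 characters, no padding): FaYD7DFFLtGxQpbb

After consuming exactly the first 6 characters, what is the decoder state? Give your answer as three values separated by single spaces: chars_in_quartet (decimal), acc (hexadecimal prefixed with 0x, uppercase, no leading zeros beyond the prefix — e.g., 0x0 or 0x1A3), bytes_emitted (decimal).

After char 0 ('F'=5): chars_in_quartet=1 acc=0x5 bytes_emitted=0
After char 1 ('a'=26): chars_in_quartet=2 acc=0x15A bytes_emitted=0
After char 2 ('Y'=24): chars_in_quartet=3 acc=0x5698 bytes_emitted=0
After char 3 ('D'=3): chars_in_quartet=4 acc=0x15A603 -> emit 15 A6 03, reset; bytes_emitted=3
After char 4 ('7'=59): chars_in_quartet=1 acc=0x3B bytes_emitted=3
After char 5 ('D'=3): chars_in_quartet=2 acc=0xEC3 bytes_emitted=3

Answer: 2 0xEC3 3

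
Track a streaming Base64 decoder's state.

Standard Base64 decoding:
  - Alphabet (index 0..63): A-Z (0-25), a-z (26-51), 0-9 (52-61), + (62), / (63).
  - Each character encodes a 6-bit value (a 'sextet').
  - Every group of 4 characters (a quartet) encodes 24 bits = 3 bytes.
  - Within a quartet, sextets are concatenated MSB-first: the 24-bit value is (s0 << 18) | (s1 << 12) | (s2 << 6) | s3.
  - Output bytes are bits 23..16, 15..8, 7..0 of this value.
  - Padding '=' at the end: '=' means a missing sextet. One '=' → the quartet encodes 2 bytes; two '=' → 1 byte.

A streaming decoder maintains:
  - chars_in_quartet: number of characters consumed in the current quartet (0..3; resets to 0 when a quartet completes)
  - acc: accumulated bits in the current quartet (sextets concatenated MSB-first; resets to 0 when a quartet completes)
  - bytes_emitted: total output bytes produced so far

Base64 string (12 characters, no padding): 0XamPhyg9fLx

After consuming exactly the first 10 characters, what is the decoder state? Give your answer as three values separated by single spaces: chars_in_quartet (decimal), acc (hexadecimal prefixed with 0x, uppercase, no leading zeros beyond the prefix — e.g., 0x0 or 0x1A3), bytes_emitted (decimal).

After char 0 ('0'=52): chars_in_quartet=1 acc=0x34 bytes_emitted=0
After char 1 ('X'=23): chars_in_quartet=2 acc=0xD17 bytes_emitted=0
After char 2 ('a'=26): chars_in_quartet=3 acc=0x345DA bytes_emitted=0
After char 3 ('m'=38): chars_in_quartet=4 acc=0xD176A6 -> emit D1 76 A6, reset; bytes_emitted=3
After char 4 ('P'=15): chars_in_quartet=1 acc=0xF bytes_emitted=3
After char 5 ('h'=33): chars_in_quartet=2 acc=0x3E1 bytes_emitted=3
After char 6 ('y'=50): chars_in_quartet=3 acc=0xF872 bytes_emitted=3
After char 7 ('g'=32): chars_in_quartet=4 acc=0x3E1CA0 -> emit 3E 1C A0, reset; bytes_emitted=6
After char 8 ('9'=61): chars_in_quartet=1 acc=0x3D bytes_emitted=6
After char 9 ('f'=31): chars_in_quartet=2 acc=0xF5F bytes_emitted=6

Answer: 2 0xF5F 6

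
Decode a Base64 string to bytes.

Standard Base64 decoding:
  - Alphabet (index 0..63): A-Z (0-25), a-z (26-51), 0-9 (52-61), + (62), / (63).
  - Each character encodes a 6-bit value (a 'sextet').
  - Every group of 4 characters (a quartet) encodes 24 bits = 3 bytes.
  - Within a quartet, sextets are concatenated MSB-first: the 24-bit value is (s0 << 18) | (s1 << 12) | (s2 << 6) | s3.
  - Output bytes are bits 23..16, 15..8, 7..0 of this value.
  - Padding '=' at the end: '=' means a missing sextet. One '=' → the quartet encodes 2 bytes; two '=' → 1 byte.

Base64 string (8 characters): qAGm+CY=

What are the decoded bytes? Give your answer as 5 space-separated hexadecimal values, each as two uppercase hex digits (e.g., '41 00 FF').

Answer: A8 01 A6 F8 26

Derivation:
After char 0 ('q'=42): chars_in_quartet=1 acc=0x2A bytes_emitted=0
After char 1 ('A'=0): chars_in_quartet=2 acc=0xA80 bytes_emitted=0
After char 2 ('G'=6): chars_in_quartet=3 acc=0x2A006 bytes_emitted=0
After char 3 ('m'=38): chars_in_quartet=4 acc=0xA801A6 -> emit A8 01 A6, reset; bytes_emitted=3
After char 4 ('+'=62): chars_in_quartet=1 acc=0x3E bytes_emitted=3
After char 5 ('C'=2): chars_in_quartet=2 acc=0xF82 bytes_emitted=3
After char 6 ('Y'=24): chars_in_quartet=3 acc=0x3E098 bytes_emitted=3
Padding '=': partial quartet acc=0x3E098 -> emit F8 26; bytes_emitted=5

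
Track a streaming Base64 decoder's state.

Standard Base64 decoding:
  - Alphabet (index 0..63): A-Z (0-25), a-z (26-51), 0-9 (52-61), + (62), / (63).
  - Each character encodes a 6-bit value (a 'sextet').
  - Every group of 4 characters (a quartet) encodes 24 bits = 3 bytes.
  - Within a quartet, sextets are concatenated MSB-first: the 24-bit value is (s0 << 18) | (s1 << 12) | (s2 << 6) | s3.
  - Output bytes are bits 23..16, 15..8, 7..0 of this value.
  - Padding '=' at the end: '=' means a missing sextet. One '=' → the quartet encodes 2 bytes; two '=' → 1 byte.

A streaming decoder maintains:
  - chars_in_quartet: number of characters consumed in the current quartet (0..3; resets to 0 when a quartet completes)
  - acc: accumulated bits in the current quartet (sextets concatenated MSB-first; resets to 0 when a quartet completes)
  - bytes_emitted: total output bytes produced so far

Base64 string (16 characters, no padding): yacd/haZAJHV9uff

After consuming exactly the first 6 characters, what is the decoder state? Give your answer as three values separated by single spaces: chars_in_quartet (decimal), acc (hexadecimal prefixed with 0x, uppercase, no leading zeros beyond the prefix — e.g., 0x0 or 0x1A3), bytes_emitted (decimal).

After char 0 ('y'=50): chars_in_quartet=1 acc=0x32 bytes_emitted=0
After char 1 ('a'=26): chars_in_quartet=2 acc=0xC9A bytes_emitted=0
After char 2 ('c'=28): chars_in_quartet=3 acc=0x3269C bytes_emitted=0
After char 3 ('d'=29): chars_in_quartet=4 acc=0xC9A71D -> emit C9 A7 1D, reset; bytes_emitted=3
After char 4 ('/'=63): chars_in_quartet=1 acc=0x3F bytes_emitted=3
After char 5 ('h'=33): chars_in_quartet=2 acc=0xFE1 bytes_emitted=3

Answer: 2 0xFE1 3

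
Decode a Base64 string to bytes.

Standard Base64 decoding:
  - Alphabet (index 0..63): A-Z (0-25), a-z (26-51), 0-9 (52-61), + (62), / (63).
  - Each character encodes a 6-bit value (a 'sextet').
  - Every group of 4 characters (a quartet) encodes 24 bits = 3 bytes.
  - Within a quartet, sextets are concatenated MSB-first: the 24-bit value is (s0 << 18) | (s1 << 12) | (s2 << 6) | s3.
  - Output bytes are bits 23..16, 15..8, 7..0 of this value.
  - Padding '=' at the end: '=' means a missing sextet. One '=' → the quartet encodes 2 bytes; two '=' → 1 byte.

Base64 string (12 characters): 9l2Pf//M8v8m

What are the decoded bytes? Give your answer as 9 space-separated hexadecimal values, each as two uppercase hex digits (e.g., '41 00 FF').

Answer: F6 5D 8F 7F FF CC F2 FF 26

Derivation:
After char 0 ('9'=61): chars_in_quartet=1 acc=0x3D bytes_emitted=0
After char 1 ('l'=37): chars_in_quartet=2 acc=0xF65 bytes_emitted=0
After char 2 ('2'=54): chars_in_quartet=3 acc=0x3D976 bytes_emitted=0
After char 3 ('P'=15): chars_in_quartet=4 acc=0xF65D8F -> emit F6 5D 8F, reset; bytes_emitted=3
After char 4 ('f'=31): chars_in_quartet=1 acc=0x1F bytes_emitted=3
After char 5 ('/'=63): chars_in_quartet=2 acc=0x7FF bytes_emitted=3
After char 6 ('/'=63): chars_in_quartet=3 acc=0x1FFFF bytes_emitted=3
After char 7 ('M'=12): chars_in_quartet=4 acc=0x7FFFCC -> emit 7F FF CC, reset; bytes_emitted=6
After char 8 ('8'=60): chars_in_quartet=1 acc=0x3C bytes_emitted=6
After char 9 ('v'=47): chars_in_quartet=2 acc=0xF2F bytes_emitted=6
After char 10 ('8'=60): chars_in_quartet=3 acc=0x3CBFC bytes_emitted=6
After char 11 ('m'=38): chars_in_quartet=4 acc=0xF2FF26 -> emit F2 FF 26, reset; bytes_emitted=9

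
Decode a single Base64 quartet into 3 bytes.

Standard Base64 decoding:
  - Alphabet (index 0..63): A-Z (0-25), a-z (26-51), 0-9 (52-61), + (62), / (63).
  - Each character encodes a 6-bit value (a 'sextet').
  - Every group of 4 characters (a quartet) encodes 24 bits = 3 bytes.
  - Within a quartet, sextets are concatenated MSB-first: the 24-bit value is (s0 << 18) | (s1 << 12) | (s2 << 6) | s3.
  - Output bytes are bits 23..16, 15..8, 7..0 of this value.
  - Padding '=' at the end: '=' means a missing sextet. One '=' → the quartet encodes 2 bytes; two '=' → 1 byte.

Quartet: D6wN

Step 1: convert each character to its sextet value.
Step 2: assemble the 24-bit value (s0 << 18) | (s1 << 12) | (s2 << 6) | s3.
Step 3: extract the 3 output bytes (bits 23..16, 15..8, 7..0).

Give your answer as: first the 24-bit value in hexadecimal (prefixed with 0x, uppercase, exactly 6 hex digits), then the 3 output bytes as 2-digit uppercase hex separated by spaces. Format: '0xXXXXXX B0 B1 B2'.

Answer: 0x0FAC0D 0F AC 0D

Derivation:
Sextets: D=3, 6=58, w=48, N=13
24-bit: (3<<18) | (58<<12) | (48<<6) | 13
      = 0x0C0000 | 0x03A000 | 0x000C00 | 0x00000D
      = 0x0FAC0D
Bytes: (v>>16)&0xFF=0F, (v>>8)&0xFF=AC, v&0xFF=0D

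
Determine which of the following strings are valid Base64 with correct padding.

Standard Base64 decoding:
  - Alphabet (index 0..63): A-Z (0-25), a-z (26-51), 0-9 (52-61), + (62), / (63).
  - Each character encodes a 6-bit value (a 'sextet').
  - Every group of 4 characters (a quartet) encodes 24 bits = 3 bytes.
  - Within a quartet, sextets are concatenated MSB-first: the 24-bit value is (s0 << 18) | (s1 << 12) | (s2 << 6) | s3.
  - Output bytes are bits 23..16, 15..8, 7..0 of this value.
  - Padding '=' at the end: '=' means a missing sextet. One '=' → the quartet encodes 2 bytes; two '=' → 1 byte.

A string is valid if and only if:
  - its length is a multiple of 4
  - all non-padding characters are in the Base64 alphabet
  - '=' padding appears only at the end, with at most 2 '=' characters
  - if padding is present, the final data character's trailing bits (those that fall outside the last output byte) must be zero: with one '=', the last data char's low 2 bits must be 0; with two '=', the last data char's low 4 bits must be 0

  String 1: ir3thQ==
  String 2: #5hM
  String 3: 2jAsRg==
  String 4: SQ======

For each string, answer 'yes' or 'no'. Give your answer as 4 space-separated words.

Answer: yes no yes no

Derivation:
String 1: 'ir3thQ==' → valid
String 2: '#5hM' → invalid (bad char(s): ['#'])
String 3: '2jAsRg==' → valid
String 4: 'SQ======' → invalid (6 pad chars (max 2))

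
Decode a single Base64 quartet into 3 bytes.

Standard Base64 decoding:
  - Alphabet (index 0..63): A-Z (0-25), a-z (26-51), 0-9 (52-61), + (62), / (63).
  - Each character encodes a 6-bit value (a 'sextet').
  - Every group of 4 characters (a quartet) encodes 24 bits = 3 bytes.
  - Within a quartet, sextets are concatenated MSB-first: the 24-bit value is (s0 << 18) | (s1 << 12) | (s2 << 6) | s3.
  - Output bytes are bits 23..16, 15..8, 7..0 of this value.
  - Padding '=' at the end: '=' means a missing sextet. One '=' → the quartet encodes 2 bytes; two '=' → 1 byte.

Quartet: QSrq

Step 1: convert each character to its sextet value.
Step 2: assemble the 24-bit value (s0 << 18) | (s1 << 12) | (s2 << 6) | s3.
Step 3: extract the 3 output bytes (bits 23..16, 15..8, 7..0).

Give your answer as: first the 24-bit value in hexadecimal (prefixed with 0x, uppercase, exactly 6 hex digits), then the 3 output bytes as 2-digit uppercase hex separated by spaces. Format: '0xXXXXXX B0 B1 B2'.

Sextets: Q=16, S=18, r=43, q=42
24-bit: (16<<18) | (18<<12) | (43<<6) | 42
      = 0x400000 | 0x012000 | 0x000AC0 | 0x00002A
      = 0x412AEA
Bytes: (v>>16)&0xFF=41, (v>>8)&0xFF=2A, v&0xFF=EA

Answer: 0x412AEA 41 2A EA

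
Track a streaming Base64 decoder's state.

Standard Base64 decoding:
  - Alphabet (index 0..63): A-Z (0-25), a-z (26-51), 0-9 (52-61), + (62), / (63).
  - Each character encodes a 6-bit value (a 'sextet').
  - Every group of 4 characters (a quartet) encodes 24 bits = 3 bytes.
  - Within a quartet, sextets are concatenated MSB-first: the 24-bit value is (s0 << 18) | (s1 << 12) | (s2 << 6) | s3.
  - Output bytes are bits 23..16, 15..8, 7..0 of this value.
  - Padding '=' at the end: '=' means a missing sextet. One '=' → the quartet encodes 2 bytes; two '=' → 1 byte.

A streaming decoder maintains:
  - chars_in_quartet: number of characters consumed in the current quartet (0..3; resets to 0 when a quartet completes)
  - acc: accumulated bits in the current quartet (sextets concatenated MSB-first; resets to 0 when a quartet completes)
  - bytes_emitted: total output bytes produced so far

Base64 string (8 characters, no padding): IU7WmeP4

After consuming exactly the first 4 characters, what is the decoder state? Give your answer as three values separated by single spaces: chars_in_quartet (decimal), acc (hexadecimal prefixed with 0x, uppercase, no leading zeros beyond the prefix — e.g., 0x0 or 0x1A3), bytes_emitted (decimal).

Answer: 0 0x0 3

Derivation:
After char 0 ('I'=8): chars_in_quartet=1 acc=0x8 bytes_emitted=0
After char 1 ('U'=20): chars_in_quartet=2 acc=0x214 bytes_emitted=0
After char 2 ('7'=59): chars_in_quartet=3 acc=0x853B bytes_emitted=0
After char 3 ('W'=22): chars_in_quartet=4 acc=0x214ED6 -> emit 21 4E D6, reset; bytes_emitted=3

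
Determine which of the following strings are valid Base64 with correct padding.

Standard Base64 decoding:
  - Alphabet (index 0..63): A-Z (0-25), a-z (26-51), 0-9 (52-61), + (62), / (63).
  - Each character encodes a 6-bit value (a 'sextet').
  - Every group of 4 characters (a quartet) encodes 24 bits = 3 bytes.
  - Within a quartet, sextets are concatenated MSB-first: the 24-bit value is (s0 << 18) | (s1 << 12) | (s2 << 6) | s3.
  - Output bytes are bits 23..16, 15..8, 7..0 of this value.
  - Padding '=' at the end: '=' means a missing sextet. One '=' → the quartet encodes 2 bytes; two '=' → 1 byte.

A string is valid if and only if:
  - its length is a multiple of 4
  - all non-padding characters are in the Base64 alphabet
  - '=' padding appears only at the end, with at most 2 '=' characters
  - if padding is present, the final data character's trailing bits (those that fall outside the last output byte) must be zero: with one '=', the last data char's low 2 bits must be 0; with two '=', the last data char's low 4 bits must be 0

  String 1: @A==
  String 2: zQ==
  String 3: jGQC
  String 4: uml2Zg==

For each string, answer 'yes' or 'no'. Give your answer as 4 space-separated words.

String 1: '@A==' → invalid (bad char(s): ['@'])
String 2: 'zQ==' → valid
String 3: 'jGQC' → valid
String 4: 'uml2Zg==' → valid

Answer: no yes yes yes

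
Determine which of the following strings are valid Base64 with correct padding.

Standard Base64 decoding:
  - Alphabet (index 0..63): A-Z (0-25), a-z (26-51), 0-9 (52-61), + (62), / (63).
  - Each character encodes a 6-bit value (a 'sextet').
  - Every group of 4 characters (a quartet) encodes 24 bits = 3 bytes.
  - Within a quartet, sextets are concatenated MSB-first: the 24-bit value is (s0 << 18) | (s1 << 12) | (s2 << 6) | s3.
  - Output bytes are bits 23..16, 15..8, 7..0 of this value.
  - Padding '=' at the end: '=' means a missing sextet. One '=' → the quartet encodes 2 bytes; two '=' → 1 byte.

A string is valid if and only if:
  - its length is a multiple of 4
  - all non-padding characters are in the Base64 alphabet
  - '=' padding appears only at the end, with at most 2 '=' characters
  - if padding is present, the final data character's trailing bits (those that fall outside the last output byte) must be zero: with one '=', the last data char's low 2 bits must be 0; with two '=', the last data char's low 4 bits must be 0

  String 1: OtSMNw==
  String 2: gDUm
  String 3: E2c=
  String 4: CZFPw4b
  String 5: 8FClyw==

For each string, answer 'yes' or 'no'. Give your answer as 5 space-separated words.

Answer: yes yes yes no yes

Derivation:
String 1: 'OtSMNw==' → valid
String 2: 'gDUm' → valid
String 3: 'E2c=' → valid
String 4: 'CZFPw4b' → invalid (len=7 not mult of 4)
String 5: '8FClyw==' → valid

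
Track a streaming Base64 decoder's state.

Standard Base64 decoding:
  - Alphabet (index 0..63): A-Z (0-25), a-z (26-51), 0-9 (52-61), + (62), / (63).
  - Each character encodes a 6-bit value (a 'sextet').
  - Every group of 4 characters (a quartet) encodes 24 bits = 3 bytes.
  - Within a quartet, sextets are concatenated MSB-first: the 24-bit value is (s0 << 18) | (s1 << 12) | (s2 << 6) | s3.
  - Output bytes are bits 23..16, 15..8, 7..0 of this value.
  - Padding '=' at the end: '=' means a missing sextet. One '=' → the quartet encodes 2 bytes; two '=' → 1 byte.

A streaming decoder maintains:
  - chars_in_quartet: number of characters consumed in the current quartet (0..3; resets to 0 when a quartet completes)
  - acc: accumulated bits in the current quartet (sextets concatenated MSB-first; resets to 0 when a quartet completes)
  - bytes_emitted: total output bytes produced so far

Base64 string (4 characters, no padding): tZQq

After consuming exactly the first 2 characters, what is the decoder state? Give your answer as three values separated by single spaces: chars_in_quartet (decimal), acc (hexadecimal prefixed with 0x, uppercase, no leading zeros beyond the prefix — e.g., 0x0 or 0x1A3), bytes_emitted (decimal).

After char 0 ('t'=45): chars_in_quartet=1 acc=0x2D bytes_emitted=0
After char 1 ('Z'=25): chars_in_quartet=2 acc=0xB59 bytes_emitted=0

Answer: 2 0xB59 0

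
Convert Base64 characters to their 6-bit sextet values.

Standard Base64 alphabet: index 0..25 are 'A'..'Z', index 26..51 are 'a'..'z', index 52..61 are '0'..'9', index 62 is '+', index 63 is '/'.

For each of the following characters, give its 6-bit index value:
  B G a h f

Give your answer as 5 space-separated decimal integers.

'B': A..Z range, ord('B') − ord('A') = 1
'G': A..Z range, ord('G') − ord('A') = 6
'a': a..z range, 26 + ord('a') − ord('a') = 26
'h': a..z range, 26 + ord('h') − ord('a') = 33
'f': a..z range, 26 + ord('f') − ord('a') = 31

Answer: 1 6 26 33 31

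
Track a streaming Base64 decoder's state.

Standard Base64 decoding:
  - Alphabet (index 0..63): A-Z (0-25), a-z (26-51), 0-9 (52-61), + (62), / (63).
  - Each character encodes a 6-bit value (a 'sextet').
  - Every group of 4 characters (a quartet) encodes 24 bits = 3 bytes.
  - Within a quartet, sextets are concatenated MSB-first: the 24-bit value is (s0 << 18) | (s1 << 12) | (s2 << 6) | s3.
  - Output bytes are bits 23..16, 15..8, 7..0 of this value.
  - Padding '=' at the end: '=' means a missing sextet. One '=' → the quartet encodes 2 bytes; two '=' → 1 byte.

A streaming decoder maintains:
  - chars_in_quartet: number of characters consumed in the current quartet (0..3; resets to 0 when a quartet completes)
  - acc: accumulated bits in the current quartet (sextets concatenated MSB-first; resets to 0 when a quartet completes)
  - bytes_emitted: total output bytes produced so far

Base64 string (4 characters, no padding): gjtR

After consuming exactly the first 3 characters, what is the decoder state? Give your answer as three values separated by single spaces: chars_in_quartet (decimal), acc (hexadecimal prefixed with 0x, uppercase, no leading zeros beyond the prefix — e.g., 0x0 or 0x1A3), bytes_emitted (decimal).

After char 0 ('g'=32): chars_in_quartet=1 acc=0x20 bytes_emitted=0
After char 1 ('j'=35): chars_in_quartet=2 acc=0x823 bytes_emitted=0
After char 2 ('t'=45): chars_in_quartet=3 acc=0x208ED bytes_emitted=0

Answer: 3 0x208ED 0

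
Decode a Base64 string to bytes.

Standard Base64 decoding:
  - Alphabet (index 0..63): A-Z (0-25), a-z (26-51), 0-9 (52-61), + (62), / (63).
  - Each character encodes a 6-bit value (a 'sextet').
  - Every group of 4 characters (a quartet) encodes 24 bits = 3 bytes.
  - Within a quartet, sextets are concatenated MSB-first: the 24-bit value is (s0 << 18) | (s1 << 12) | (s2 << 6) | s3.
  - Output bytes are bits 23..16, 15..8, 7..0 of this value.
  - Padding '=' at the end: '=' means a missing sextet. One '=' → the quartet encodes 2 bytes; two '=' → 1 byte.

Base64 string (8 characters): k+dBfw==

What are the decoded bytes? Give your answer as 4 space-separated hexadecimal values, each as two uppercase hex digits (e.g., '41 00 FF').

After char 0 ('k'=36): chars_in_quartet=1 acc=0x24 bytes_emitted=0
After char 1 ('+'=62): chars_in_quartet=2 acc=0x93E bytes_emitted=0
After char 2 ('d'=29): chars_in_quartet=3 acc=0x24F9D bytes_emitted=0
After char 3 ('B'=1): chars_in_quartet=4 acc=0x93E741 -> emit 93 E7 41, reset; bytes_emitted=3
After char 4 ('f'=31): chars_in_quartet=1 acc=0x1F bytes_emitted=3
After char 5 ('w'=48): chars_in_quartet=2 acc=0x7F0 bytes_emitted=3
Padding '==': partial quartet acc=0x7F0 -> emit 7F; bytes_emitted=4

Answer: 93 E7 41 7F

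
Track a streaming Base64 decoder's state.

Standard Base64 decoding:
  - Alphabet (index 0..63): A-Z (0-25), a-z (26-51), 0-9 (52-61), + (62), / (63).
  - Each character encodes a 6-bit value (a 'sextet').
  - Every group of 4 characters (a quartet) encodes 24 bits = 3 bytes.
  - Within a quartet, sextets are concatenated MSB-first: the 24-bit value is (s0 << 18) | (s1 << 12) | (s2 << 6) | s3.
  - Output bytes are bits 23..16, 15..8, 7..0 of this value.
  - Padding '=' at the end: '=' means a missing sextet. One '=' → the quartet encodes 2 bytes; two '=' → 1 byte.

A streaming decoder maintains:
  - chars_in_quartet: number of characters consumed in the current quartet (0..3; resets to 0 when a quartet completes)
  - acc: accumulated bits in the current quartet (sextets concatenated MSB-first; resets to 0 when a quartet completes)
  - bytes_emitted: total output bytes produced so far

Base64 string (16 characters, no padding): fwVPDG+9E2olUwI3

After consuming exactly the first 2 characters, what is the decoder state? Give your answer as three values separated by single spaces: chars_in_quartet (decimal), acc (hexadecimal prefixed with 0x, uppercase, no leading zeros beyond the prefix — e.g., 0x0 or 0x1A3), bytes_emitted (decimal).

After char 0 ('f'=31): chars_in_quartet=1 acc=0x1F bytes_emitted=0
After char 1 ('w'=48): chars_in_quartet=2 acc=0x7F0 bytes_emitted=0

Answer: 2 0x7F0 0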